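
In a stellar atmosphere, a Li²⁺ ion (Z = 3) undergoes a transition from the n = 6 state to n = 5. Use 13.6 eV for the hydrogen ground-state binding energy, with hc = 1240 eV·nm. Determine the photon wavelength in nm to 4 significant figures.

For Z = 3 the level energies scale as Z², so the effective Rydberg energy is 13.6 × 9 = 122.4 eV.
ΔE = 122.4 × (1/5² − 1/6²) = 122.4 × 0.01222 = 1.496 eV.
λ = hc/ΔE = 1240 / 1.496 = 828.9 nm.

828.9 nm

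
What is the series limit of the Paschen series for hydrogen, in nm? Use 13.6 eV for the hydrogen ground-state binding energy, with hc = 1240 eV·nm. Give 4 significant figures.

The Paschen series has lower level n_f = 3; the series limit corresponds to n_i → ∞.
ΔE_max = 13.6 × 1 / 3² = 1.511 eV.
λ_min = 1240 / 1.511 = 820.6 nm.

820.6 nm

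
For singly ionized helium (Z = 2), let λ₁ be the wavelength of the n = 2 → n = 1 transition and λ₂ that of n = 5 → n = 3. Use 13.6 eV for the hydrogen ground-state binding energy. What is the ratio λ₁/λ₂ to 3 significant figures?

λ ∝ 1/ΔE ∝ 1/(1/n_f² − 1/n_i²), and the Z² and hc factors cancel in the ratio.
λ₁/λ₂ = (1/3² − 1/5²)/(1/1² − 1/2²) = 0.07111/0.7500 = 0.0948.

0.0948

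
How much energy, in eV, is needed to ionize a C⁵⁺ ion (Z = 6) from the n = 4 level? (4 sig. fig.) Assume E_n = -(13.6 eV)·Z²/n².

30.60 eV

E_n = −13.6 Z²/n² = −489.6/n² eV for Z = 6.
E_4 = −489.6/16 = −30.60 eV, so ionization (to E = 0) requires 30.60 eV.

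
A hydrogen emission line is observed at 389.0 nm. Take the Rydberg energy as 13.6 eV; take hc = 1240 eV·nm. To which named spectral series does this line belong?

Balmer

ΔE = 1240/389.0 = 3.188 eV.
This matches 13.6 × (1/2² − 1/8²), so n_f = 2: the Balmer series.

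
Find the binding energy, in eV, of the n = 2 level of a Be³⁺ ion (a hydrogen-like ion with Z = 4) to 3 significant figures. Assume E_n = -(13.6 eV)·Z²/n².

E_n = −13.6 Z²/n² = −217.6/n² eV for Z = 4.
E_2 = −217.6/4 = −54.4 eV, so ionization (to E = 0) requires 54.4 eV.

54.4 eV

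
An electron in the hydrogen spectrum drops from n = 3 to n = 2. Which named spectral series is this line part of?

Balmer

The series is set by the lower level: n_f = 2 is the Balmer series.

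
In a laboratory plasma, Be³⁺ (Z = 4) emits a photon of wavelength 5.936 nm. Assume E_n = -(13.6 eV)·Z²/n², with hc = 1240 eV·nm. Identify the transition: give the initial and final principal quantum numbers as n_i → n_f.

The photon energy is ΔE = hc/λ = 1240 / 5.936 = 208.9 eV.
With Z = 4, ΔE = 217.6 × (1/n_f² − 1/n_i²), so 1/n_f² − 1/n_i² = 0.9600.
Trying n_f = 1 gives 1/n_i² = 0.04001, i.e. n_i ≈ 5; this pair matches.

n_i = 5, n_f = 1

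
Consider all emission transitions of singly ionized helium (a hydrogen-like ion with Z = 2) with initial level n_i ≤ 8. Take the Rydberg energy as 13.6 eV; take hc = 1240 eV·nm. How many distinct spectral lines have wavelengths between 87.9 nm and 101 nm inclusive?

Enumerate all n_i → n_f pairs with 1 ≤ n_f < n_i ≤ 8 and compute λ = 1240 / [13.6·4·(1/n_f² − 1/n_i²)].
Lines falling in [87.9, 101] nm: 8→2 (97.25 nm), 7→2 (99.28 nm).

2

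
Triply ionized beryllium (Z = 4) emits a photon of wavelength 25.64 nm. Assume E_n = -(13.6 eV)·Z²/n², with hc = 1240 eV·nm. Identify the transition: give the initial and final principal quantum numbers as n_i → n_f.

The photon energy is ΔE = hc/λ = 1240 / 25.64 = 48.36 eV.
With Z = 4, ΔE = 217.6 × (1/n_f² − 1/n_i²), so 1/n_f² − 1/n_i² = 0.2223.
Trying n_f = 2 gives 1/n_i² = 0.02775, i.e. n_i ≈ 6; this pair matches.

n_i = 6, n_f = 2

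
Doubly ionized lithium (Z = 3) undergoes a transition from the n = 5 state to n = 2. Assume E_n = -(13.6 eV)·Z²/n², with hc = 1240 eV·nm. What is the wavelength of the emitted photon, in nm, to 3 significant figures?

For Z = 3 the level energies scale as Z², so the effective Rydberg energy is 13.6 × 9 = 122.4 eV.
ΔE = 122.4 × (1/2² − 1/5²) = 122.4 × 0.2100 = 25.70 eV.
λ = hc/ΔE = 1240 / 25.70 = 48.2 nm.

48.2 nm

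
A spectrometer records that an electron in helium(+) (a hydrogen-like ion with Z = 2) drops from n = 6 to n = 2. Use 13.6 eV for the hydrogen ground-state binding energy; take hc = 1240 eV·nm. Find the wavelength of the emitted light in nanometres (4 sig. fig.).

102.6 nm

For Z = 2 the level energies scale as Z², so the effective Rydberg energy is 13.6 × 4 = 54.40 eV.
ΔE = 54.40 × (1/2² − 1/6²) = 54.40 × 0.2222 = 12.09 eV.
λ = hc/ΔE = 1240 / 12.09 = 102.6 nm.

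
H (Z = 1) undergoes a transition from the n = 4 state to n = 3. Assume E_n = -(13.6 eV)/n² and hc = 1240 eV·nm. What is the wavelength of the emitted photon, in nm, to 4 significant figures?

ΔE = 13.60 × (1/3² − 1/4²) = 13.60 × 0.04861 = 0.6611 eV.
λ = hc/ΔE = 1240 / 0.6611 = 1876 nm.
This line belongs to the Paschen series.

1876 nm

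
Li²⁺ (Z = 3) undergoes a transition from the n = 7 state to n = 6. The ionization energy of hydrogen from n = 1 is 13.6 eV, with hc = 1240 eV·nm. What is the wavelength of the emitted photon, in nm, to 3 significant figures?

For Z = 3 the level energies scale as Z², so the effective Rydberg energy is 13.6 × 9 = 122.4 eV.
ΔE = 122.4 × (1/6² − 1/7²) = 122.4 × 0.007370 = 0.9020 eV.
λ = hc/ΔE = 1240 / 0.9020 = 1370 nm.

1370 nm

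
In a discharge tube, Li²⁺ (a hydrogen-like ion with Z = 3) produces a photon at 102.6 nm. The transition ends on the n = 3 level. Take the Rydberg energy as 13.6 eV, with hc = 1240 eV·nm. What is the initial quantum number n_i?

The photon energy is ΔE = hc/λ = 1240 / 102.6 = 12.09 eV.
With Z = 3, ΔE = 122.4 × (1/n_f² − 1/n_i²), so 1/n_f² − 1/n_i² = 0.09874.
With n_f = 3: 1/n_i² = 1/9 − 0.09874 = 0.01237, so n_i ≈ 8.99.

n_i = 9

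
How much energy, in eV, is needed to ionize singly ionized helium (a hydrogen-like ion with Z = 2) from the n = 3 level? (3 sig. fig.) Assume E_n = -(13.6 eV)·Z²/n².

E_n = −13.6 Z²/n² = −54.40/n² eV for Z = 2.
E_3 = −54.40/9 = −6.04 eV, so ionization (to E = 0) requires 6.04 eV.

6.04 eV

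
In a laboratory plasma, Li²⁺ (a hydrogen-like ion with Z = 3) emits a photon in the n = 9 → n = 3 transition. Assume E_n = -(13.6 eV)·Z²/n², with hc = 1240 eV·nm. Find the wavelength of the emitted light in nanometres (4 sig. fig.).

For Z = 3 the level energies scale as Z², so the effective Rydberg energy is 13.6 × 9 = 122.4 eV.
ΔE = 122.4 × (1/3² − 1/9²) = 122.4 × 0.09877 = 12.09 eV.
λ = hc/ΔE = 1240 / 12.09 = 102.6 nm.

102.6 nm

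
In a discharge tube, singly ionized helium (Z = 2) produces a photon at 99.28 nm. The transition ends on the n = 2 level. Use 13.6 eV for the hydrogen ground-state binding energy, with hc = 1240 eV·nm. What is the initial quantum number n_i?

The photon energy is ΔE = hc/λ = 1240 / 99.28 = 12.49 eV.
With Z = 2, ΔE = 54.40 × (1/n_f² − 1/n_i²), so 1/n_f² − 1/n_i² = 0.2296.
With n_f = 2: 1/n_i² = 1/4 − 0.2296 = 0.02041, so n_i ≈ 7.00.

n_i = 7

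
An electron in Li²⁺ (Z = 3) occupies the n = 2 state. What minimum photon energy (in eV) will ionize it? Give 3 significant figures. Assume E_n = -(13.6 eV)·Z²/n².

30.6 eV

E_n = −13.6 Z²/n² = −122.4/n² eV for Z = 3.
E_2 = −122.4/4 = −30.6 eV, so ionization (to E = 0) requires 30.6 eV.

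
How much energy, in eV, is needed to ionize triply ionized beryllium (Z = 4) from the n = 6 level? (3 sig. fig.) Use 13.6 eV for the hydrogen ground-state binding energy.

E_n = −13.6 Z²/n² = −217.6/n² eV for Z = 4.
E_6 = −217.6/36 = −6.04 eV, so ionization (to E = 0) requires 6.04 eV.

6.04 eV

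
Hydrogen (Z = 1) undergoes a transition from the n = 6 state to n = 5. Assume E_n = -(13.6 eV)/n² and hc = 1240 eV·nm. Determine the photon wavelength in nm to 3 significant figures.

7460 nm

ΔE = 13.60 × (1/5² − 1/6²) = 13.60 × 0.01222 = 0.1662 eV.
λ = hc/ΔE = 1240 / 0.1662 = 7460 nm.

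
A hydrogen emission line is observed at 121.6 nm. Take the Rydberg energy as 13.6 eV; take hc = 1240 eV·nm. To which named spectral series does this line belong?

Lyman

ΔE = 1240/121.6 = 10.20 eV.
This matches 13.6 × (1/1² − 1/2²), so n_f = 1: the Lyman series.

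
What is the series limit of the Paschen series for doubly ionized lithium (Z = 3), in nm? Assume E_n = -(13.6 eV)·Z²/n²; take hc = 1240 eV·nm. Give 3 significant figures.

The Paschen series has lower level n_f = 3; the series limit corresponds to n_i → ∞.
ΔE_max = 13.6 × 9 / 3² = 13.60 eV.
λ_min = 1240 / 13.60 = 91.2 nm.

91.2 nm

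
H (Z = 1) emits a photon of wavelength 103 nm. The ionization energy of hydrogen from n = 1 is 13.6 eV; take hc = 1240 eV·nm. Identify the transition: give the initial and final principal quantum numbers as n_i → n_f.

n_i = 3, n_f = 1

The photon energy is ΔE = hc/λ = 1240 / 103 = 12.04 eV.
With Z = 1, ΔE = 13.60 × (1/n_f² − 1/n_i²), so 1/n_f² − 1/n_i² = 0.8852.
Trying n_f = 1 gives 1/n_i² = 0.1148, i.e. n_i ≈ 3; this pair matches.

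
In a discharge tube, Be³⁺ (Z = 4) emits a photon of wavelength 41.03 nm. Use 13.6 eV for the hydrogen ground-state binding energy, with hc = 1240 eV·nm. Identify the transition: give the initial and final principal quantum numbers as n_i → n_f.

The photon energy is ΔE = hc/λ = 1240 / 41.03 = 30.22 eV.
With Z = 4, ΔE = 217.6 × (1/n_f² − 1/n_i²), so 1/n_f² − 1/n_i² = 0.1389.
Trying n_f = 2 gives 1/n_i² = 0.1111, i.e. n_i ≈ 3; this pair matches.

n_i = 3, n_f = 2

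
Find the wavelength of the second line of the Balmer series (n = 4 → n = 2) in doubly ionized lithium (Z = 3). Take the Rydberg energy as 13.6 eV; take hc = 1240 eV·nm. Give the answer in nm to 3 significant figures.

54.0 nm

The Balmer series terminates on n_f = 2; the second line has n_i = 2+2 = 4.
ΔE = 122.4 × (1/2² − 1/4²) = 22.95 eV.
λ = 1240 / 22.95 = 54.0 nm.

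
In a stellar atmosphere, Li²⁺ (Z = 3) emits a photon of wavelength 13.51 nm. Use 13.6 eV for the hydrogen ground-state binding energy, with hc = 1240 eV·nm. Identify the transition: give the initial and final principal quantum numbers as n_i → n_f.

n_i = 2, n_f = 1

The photon energy is ΔE = hc/λ = 1240 / 13.51 = 91.78 eV.
With Z = 3, ΔE = 122.4 × (1/n_f² − 1/n_i²), so 1/n_f² − 1/n_i² = 0.7499.
Trying n_f = 1 gives 1/n_i² = 0.2501, i.e. n_i ≈ 2; this pair matches.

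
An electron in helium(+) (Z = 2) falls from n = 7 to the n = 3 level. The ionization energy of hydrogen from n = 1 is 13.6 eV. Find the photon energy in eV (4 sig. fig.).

4.934 eV

The Bohr energies scale as Z², so for Z = 2: E_n = −54.40/n² eV.
E_7 = −54.40/49 = −1.110 eV and E_3 = −54.40/9 = −6.044 eV.
The photon energy is |E_7 − E_3| = 4.934 eV.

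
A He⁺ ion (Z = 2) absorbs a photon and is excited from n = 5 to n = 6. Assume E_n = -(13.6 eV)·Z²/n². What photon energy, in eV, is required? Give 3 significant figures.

The Bohr energies scale as Z², so for Z = 2: E_n = −54.40/n² eV.
E_6 = −54.40/36 = −1.511 eV and E_5 = −54.40/25 = −2.176 eV.
The photon energy is |E_6 − E_5| = 0.665 eV.

0.665 eV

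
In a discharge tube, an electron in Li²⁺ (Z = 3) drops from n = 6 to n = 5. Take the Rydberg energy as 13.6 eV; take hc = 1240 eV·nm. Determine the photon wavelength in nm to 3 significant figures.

For Z = 3 the level energies scale as Z², so the effective Rydberg energy is 13.6 × 9 = 122.4 eV.
ΔE = 122.4 × (1/5² − 1/6²) = 122.4 × 0.01222 = 1.496 eV.
λ = hc/ΔE = 1240 / 1.496 = 829 nm.

829 nm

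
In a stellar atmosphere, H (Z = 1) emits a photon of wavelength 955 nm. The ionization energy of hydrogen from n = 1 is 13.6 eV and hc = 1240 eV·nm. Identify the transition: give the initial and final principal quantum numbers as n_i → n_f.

The photon energy is ΔE = hc/λ = 1240 / 955 = 1.298 eV.
With Z = 1, ΔE = 13.60 × (1/n_f² − 1/n_i²), so 1/n_f² − 1/n_i² = 0.09547.
Trying n_f = 3 gives 1/n_i² = 0.01564, i.e. n_i ≈ 8; this pair matches.

n_i = 8, n_f = 3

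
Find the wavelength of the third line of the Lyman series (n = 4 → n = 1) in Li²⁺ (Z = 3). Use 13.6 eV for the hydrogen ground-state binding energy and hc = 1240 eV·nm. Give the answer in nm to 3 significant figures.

The Lyman series terminates on n_f = 1; the third line has n_i = 1+3 = 4.
ΔE = 122.4 × (1/1² − 1/4²) = 114.8 eV.
λ = 1240 / 114.8 = 10.8 nm.

10.8 nm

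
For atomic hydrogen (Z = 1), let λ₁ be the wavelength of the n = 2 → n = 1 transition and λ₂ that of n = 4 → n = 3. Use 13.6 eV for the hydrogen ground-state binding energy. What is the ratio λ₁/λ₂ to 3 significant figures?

λ ∝ 1/ΔE ∝ 1/(1/n_f² − 1/n_i²), and the Z² and hc factors cancel in the ratio.
λ₁/λ₂ = (1/3² − 1/4²)/(1/1² − 1/2²) = 0.04861/0.7500 = 0.0648.

0.0648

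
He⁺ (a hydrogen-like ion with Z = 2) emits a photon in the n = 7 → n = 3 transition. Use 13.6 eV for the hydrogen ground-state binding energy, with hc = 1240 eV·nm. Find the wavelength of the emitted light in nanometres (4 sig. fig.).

251.3 nm

For Z = 2 the level energies scale as Z², so the effective Rydberg energy is 13.6 × 4 = 54.40 eV.
ΔE = 54.40 × (1/3² − 1/7²) = 54.40 × 0.09070 = 4.934 eV.
λ = hc/ΔE = 1240 / 4.934 = 251.3 nm.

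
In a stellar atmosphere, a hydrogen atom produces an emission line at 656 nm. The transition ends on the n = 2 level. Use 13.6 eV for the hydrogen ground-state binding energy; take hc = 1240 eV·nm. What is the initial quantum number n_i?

n_i = 3

The photon energy is ΔE = hc/λ = 1240 / 656 = 1.890 eV.
With Z = 1, ΔE = 13.60 × (1/n_f² − 1/n_i²), so 1/n_f² − 1/n_i² = 0.1390.
With n_f = 2: 1/n_i² = 1/4 − 0.1390 = 0.1110, so n_i ≈ 3.00.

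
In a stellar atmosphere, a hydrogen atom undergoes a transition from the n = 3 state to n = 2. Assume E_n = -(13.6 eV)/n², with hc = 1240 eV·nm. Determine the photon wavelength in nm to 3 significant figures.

656 nm

ΔE = 13.60 × (1/2² − 1/3²) = 13.60 × 0.1389 = 1.889 eV.
λ = hc/ΔE = 1240 / 1.889 = 656 nm.
This line belongs to the Balmer series.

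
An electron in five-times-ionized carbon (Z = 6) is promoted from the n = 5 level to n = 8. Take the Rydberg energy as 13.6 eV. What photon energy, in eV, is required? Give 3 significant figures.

The Bohr energies scale as Z², so for Z = 6: E_n = −489.6/n² eV.
E_8 = −489.6/64 = −7.650 eV and E_5 = −489.6/25 = −19.58 eV.
The photon energy is |E_8 − E_5| = 11.9 eV.

11.9 eV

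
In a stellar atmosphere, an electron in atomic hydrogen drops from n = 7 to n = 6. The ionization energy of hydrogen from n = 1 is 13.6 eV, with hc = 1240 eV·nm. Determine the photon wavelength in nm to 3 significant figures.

ΔE = 13.60 × (1/6² − 1/7²) = 13.60 × 0.007370 = 0.1002 eV.
λ = hc/ΔE = 1240 / 0.1002 = 12400 nm.

12400 nm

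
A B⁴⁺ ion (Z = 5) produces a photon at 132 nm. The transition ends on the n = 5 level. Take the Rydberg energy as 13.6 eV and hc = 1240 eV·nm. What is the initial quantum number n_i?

The photon energy is ΔE = hc/λ = 1240 / 132 = 9.394 eV.
With Z = 5, ΔE = 340.0 × (1/n_f² − 1/n_i²), so 1/n_f² − 1/n_i² = 0.02763.
With n_f = 5: 1/n_i² = 1/25 − 0.02763 = 0.01237, so n_i ≈ 8.99.

n_i = 9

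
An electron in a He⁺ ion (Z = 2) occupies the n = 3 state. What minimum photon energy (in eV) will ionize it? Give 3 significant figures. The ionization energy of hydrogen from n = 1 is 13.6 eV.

E_n = −13.6 Z²/n² = −54.40/n² eV for Z = 2.
E_3 = −54.40/9 = −6.04 eV, so ionization (to E = 0) requires 6.04 eV.

6.04 eV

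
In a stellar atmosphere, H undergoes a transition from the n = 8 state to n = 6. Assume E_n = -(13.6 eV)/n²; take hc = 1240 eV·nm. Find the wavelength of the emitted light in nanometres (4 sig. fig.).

ΔE = 13.60 × (1/6² − 1/8²) = 13.60 × 0.01215 = 0.1653 eV.
λ = hc/ΔE = 1240 / 0.1653 = 7503 nm.

7503 nm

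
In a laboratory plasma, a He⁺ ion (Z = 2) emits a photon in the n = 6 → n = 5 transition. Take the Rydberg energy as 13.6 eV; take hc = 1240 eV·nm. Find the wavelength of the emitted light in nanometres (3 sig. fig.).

For Z = 2 the level energies scale as Z², so the effective Rydberg energy is 13.6 × 4 = 54.40 eV.
ΔE = 54.40 × (1/5² − 1/6²) = 54.40 × 0.01222 = 0.6649 eV.
λ = hc/ΔE = 1240 / 0.6649 = 1860 nm.

1860 nm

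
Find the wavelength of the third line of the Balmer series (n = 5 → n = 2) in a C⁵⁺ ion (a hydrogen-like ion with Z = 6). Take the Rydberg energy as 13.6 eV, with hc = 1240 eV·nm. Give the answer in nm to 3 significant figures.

The Balmer series terminates on n_f = 2; the third line has n_i = 2+3 = 5.
ΔE = 489.6 × (1/2² − 1/5²) = 102.8 eV.
λ = 1240 / 102.8 = 12.1 nm.

12.1 nm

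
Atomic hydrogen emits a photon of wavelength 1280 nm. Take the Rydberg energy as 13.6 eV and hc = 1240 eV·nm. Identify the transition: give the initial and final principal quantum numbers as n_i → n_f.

The photon energy is ΔE = hc/λ = 1240 / 1280 = 0.9688 eV.
With Z = 1, ΔE = 13.60 × (1/n_f² − 1/n_i²), so 1/n_f² − 1/n_i² = 0.07123.
Trying n_f = 3 gives 1/n_i² = 0.03988, i.e. n_i ≈ 5; this pair matches.

n_i = 5, n_f = 3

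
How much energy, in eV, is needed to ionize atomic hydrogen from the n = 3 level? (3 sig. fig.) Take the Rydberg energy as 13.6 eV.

1.51 eV

E_3 = −13.60/9 = −1.51 eV, so ionization (to E = 0) requires 1.51 eV.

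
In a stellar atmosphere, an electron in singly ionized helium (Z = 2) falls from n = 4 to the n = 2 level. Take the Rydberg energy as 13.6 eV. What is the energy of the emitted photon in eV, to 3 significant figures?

10.2 eV

The Bohr energies scale as Z², so for Z = 2: E_n = −54.40/n² eV.
E_4 = −54.40/16 = −3.400 eV and E_2 = −54.40/4 = −13.60 eV.
The photon energy is |E_4 − E_2| = 10.2 eV.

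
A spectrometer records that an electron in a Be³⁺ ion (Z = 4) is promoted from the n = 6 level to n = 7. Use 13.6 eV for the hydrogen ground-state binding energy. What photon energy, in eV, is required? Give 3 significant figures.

1.60 eV

The Bohr energies scale as Z², so for Z = 4: E_n = −217.6/n² eV.
E_7 = −217.6/49 = −4.441 eV and E_6 = −217.6/36 = −6.044 eV.
The photon energy is |E_7 − E_6| = 1.60 eV.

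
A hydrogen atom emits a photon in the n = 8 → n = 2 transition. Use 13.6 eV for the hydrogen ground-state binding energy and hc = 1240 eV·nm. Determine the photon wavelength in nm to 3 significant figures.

389 nm

ΔE = 13.60 × (1/2² − 1/8²) = 13.60 × 0.2344 = 3.188 eV.
λ = hc/ΔE = 1240 / 3.188 = 389 nm.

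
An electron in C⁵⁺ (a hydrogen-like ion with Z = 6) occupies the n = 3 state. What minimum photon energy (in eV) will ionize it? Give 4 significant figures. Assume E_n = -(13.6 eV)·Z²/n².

E_n = −13.6 Z²/n² = −489.6/n² eV for Z = 6.
E_3 = −489.6/9 = −54.40 eV, so ionization (to E = 0) requires 54.40 eV.

54.40 eV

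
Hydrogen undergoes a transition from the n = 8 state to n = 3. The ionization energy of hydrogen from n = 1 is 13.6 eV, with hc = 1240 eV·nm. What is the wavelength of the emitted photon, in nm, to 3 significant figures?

ΔE = 13.60 × (1/3² − 1/8²) = 13.60 × 0.09549 = 1.299 eV.
λ = hc/ΔE = 1240 / 1.299 = 955 nm.
This line belongs to the Paschen series.

955 nm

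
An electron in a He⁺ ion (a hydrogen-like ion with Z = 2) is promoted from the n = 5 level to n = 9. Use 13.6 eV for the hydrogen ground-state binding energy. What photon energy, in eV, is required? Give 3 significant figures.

The Bohr energies scale as Z², so for Z = 2: E_n = −54.40/n² eV.
E_9 = −54.40/81 = −0.6716 eV and E_5 = −54.40/25 = −2.176 eV.
The photon energy is |E_9 − E_5| = 1.50 eV.

1.50 eV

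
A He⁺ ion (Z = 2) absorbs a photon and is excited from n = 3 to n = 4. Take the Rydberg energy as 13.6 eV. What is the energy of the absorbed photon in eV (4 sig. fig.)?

The Bohr energies scale as Z², so for Z = 2: E_n = −54.40/n² eV.
E_4 = −54.40/16 = −3.400 eV and E_3 = −54.40/9 = −6.044 eV.
The photon energy is |E_4 − E_3| = 2.644 eV.

2.644 eV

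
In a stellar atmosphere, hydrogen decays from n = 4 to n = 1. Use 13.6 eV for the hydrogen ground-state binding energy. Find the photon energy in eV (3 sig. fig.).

E_4 = −13.60/16 = −0.8500 eV and E_1 = −13.60/1 = −13.60 eV.
The photon energy is |E_4 − E_1| = 12.8 eV.

12.8 eV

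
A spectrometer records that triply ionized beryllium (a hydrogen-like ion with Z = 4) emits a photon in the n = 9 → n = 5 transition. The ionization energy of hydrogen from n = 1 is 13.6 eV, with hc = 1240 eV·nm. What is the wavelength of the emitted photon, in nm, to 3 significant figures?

206 nm

For Z = 4 the level energies scale as Z², so the effective Rydberg energy is 13.6 × 16 = 217.6 eV.
ΔE = 217.6 × (1/5² − 1/9²) = 217.6 × 0.02765 = 6.018 eV.
λ = hc/ΔE = 1240 / 6.018 = 206 nm.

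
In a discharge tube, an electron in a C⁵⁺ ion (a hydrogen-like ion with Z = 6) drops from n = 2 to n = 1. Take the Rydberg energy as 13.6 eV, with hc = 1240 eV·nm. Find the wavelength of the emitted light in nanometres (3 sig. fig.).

3.38 nm

For Z = 6 the level energies scale as Z², so the effective Rydberg energy is 13.6 × 36 = 489.6 eV.
ΔE = 489.6 × (1/1² − 1/2²) = 489.6 × 0.7500 = 367.2 eV.
λ = hc/ΔE = 1240 / 367.2 = 3.38 nm.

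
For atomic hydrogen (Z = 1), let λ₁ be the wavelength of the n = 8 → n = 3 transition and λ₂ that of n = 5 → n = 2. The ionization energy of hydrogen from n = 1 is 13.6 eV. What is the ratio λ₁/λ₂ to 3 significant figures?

2.20

λ ∝ 1/ΔE ∝ 1/(1/n_f² − 1/n_i²), and the Z² and hc factors cancel in the ratio.
λ₁/λ₂ = (1/2² − 1/5²)/(1/3² − 1/8²) = 0.2100/0.09549 = 2.20.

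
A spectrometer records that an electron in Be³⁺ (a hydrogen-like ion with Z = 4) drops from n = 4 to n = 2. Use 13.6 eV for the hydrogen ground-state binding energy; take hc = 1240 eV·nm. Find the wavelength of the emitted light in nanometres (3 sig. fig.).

30.4 nm

For Z = 4 the level energies scale as Z², so the effective Rydberg energy is 13.6 × 16 = 217.6 eV.
ΔE = 217.6 × (1/2² − 1/4²) = 217.6 × 0.1875 = 40.80 eV.
λ = hc/ΔE = 1240 / 40.80 = 30.4 nm.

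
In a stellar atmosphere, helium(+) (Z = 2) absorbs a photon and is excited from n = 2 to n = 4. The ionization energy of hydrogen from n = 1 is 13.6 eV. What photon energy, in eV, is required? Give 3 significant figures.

10.2 eV

The Bohr energies scale as Z², so for Z = 2: E_n = −54.40/n² eV.
E_4 = −54.40/16 = −3.400 eV and E_2 = −54.40/4 = −13.60 eV.
The photon energy is |E_4 − E_2| = 10.2 eV.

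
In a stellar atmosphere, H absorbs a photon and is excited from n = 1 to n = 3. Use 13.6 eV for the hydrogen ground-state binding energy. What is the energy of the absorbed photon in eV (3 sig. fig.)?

12.1 eV

E_3 = −13.60/9 = −1.511 eV and E_1 = −13.60/1 = −13.60 eV.
The photon energy is |E_3 − E_1| = 12.1 eV.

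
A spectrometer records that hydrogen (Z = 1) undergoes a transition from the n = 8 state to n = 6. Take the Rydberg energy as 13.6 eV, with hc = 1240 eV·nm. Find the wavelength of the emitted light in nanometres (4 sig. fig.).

7503 nm

ΔE = 13.60 × (1/6² − 1/8²) = 13.60 × 0.01215 = 0.1653 eV.
λ = hc/ΔE = 1240 / 0.1653 = 7503 nm.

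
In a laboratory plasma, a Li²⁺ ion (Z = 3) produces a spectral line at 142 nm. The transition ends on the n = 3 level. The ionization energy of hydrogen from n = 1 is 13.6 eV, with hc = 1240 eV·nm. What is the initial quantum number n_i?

n_i = 5

The photon energy is ΔE = hc/λ = 1240 / 142 = 8.732 eV.
With Z = 3, ΔE = 122.4 × (1/n_f² − 1/n_i²), so 1/n_f² − 1/n_i² = 0.07134.
With n_f = 3: 1/n_i² = 1/9 − 0.07134 = 0.03977, so n_i ≈ 5.01.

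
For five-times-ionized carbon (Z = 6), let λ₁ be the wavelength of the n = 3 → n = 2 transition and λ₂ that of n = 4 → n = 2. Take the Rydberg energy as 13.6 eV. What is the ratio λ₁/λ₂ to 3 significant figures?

λ ∝ 1/ΔE ∝ 1/(1/n_f² − 1/n_i²), and the Z² and hc factors cancel in the ratio.
λ₁/λ₂ = (1/2² − 1/4²)/(1/2² − 1/3²) = 0.1875/0.1389 = 1.35.

1.35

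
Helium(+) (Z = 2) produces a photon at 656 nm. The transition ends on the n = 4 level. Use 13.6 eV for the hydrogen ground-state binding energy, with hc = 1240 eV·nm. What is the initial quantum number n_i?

n_i = 6

The photon energy is ΔE = hc/λ = 1240 / 656 = 1.890 eV.
With Z = 2, ΔE = 54.40 × (1/n_f² − 1/n_i²), so 1/n_f² − 1/n_i² = 0.03475.
With n_f = 4: 1/n_i² = 1/16 − 0.03475 = 0.02775, so n_i ≈ 6.00.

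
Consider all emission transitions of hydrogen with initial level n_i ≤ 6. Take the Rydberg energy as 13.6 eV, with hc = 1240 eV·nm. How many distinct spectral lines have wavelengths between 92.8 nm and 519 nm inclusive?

8

Enumerate all n_i → n_f pairs with 1 ≤ n_f < n_i ≤ 6 and compute λ = 1240 / [13.6·1·(1/n_f² − 1/n_i²)].
Lines falling in [92.8, 519] nm: 6→1 (93.78 nm), 5→1 (94.98 nm), 4→1 (97.25 nm), 3→1 (102.6 nm), 2→1 (121.6 nm), 6→2 (410.3 nm), 5→2 (434.2 nm), 4→2 (486.3 nm).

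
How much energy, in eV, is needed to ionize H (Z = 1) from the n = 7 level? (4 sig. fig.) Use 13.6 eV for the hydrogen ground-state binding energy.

E_7 = −13.60/49 = −0.2776 eV, so ionization (to E = 0) requires 0.2776 eV.

0.2776 eV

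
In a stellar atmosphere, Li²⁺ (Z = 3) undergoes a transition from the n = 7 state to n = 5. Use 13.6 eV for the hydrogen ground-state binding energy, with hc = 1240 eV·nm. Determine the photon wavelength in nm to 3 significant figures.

For Z = 3 the level energies scale as Z², so the effective Rydberg energy is 13.6 × 9 = 122.4 eV.
ΔE = 122.4 × (1/5² − 1/7²) = 122.4 × 0.01959 = 2.398 eV.
λ = hc/ΔE = 1240 / 2.398 = 517 nm.

517 nm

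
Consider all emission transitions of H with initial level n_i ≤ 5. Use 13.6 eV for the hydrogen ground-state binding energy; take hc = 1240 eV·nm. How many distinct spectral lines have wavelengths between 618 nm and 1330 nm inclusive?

Enumerate all n_i → n_f pairs with 1 ≤ n_f < n_i ≤ 5 and compute λ = 1240 / [13.6·1·(1/n_f² − 1/n_i²)].
Lines falling in [618, 1330] nm: 3→2 (656.5 nm), 5→3 (1282 nm).

2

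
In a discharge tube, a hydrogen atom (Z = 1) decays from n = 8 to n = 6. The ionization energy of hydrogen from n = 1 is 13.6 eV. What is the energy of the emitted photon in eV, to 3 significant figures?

E_8 = −13.60/64 = −0.2125 eV and E_6 = −13.60/36 = −0.3778 eV.
The photon energy is |E_8 − E_6| = 0.165 eV.

0.165 eV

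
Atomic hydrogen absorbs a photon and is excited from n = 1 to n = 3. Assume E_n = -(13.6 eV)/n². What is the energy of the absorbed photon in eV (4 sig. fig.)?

12.09 eV

E_3 = −13.60/9 = −1.511 eV and E_1 = −13.60/1 = −13.60 eV.
The photon energy is |E_3 − E_1| = 12.09 eV.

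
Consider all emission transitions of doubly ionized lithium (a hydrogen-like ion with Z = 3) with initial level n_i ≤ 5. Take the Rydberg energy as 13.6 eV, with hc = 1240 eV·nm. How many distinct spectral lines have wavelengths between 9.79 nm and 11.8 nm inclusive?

Enumerate all n_i → n_f pairs with 1 ≤ n_f < n_i ≤ 5 and compute λ = 1240 / [13.6·9·(1/n_f² − 1/n_i²)].
Lines falling in [9.79, 11.8] nm: 5→1 (10.55 nm), 4→1 (10.81 nm), 3→1 (11.40 nm).

3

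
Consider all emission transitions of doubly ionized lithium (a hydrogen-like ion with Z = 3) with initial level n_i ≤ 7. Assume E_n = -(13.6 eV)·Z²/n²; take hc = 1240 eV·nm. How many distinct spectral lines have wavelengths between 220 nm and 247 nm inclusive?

1

Enumerate all n_i → n_f pairs with 1 ≤ n_f < n_i ≤ 7 and compute λ = 1240 / [13.6·9·(1/n_f² − 1/n_i²)].
Lines falling in [220, 247] nm: 7→4 (240.7 nm).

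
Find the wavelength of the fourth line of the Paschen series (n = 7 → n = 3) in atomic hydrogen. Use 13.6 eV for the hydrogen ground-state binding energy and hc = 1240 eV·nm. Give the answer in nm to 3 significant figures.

1010 nm

The Paschen series terminates on n_f = 3; the fourth line has n_i = 3+4 = 7.
ΔE = 13.60 × (1/3² − 1/7²) = 1.234 eV.
λ = 1240 / 1.234 = 1010 nm.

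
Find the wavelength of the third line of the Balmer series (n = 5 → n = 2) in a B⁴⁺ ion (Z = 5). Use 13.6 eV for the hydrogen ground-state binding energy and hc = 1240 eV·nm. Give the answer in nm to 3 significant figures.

17.4 nm

The Balmer series terminates on n_f = 2; the third line has n_i = 2+3 = 5.
ΔE = 340.0 × (1/2² − 1/5²) = 71.40 eV.
λ = 1240 / 71.40 = 17.4 nm.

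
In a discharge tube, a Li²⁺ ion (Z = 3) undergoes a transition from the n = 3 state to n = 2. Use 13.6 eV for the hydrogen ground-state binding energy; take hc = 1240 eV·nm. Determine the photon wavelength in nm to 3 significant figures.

72.9 nm

For Z = 3 the level energies scale as Z², so the effective Rydberg energy is 13.6 × 9 = 122.4 eV.
ΔE = 122.4 × (1/2² − 1/3²) = 122.4 × 0.1389 = 17.00 eV.
λ = hc/ΔE = 1240 / 17.00 = 72.9 nm.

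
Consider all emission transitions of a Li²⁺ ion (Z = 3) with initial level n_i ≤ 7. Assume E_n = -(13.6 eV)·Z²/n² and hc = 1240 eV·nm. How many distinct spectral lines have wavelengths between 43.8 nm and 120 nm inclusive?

6

Enumerate all n_i → n_f pairs with 1 ≤ n_f < n_i ≤ 7 and compute λ = 1240 / [13.6·9·(1/n_f² − 1/n_i²)].
Lines falling in [43.8, 120] nm: 7→2 (44.12 nm), 6→2 (45.59 nm), 5→2 (48.24 nm), 4→2 (54.03 nm), 3→2 (72.94 nm), 7→3 (111.7 nm).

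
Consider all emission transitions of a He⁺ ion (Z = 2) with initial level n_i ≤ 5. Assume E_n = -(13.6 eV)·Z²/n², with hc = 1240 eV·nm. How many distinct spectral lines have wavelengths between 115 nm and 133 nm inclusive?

1

Enumerate all n_i → n_f pairs with 1 ≤ n_f < n_i ≤ 5 and compute λ = 1240 / [13.6·4·(1/n_f² − 1/n_i²)].
Lines falling in [115, 133] nm: 4→2 (121.6 nm).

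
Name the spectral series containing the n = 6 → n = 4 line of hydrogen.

The series is set by the lower level: n_f = 4 is the Brackett series.

Brackett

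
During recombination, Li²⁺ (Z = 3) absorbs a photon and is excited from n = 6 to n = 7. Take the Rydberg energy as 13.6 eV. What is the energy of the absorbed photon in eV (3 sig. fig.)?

The Bohr energies scale as Z², so for Z = 3: E_n = −122.4/n² eV.
E_7 = −122.4/49 = −2.498 eV and E_6 = −122.4/36 = −3.400 eV.
The photon energy is |E_7 − E_6| = 0.902 eV.

0.902 eV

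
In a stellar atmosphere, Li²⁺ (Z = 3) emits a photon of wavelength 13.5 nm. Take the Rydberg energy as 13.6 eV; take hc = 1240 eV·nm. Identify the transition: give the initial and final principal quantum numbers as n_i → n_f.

The photon energy is ΔE = hc/λ = 1240 / 13.5 = 91.85 eV.
With Z = 3, ΔE = 122.4 × (1/n_f² − 1/n_i²), so 1/n_f² − 1/n_i² = 0.7504.
Trying n_f = 1 gives 1/n_i² = 0.2496, i.e. n_i ≈ 2; this pair matches.

n_i = 2, n_f = 1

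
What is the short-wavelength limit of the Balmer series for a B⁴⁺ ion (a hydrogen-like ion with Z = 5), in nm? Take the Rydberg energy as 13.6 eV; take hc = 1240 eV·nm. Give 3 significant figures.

The Balmer series has lower level n_f = 2; the series limit corresponds to n_i → ∞.
ΔE_max = 13.6 × 25 / 2² = 85.00 eV.
λ_min = 1240 / 85.00 = 14.6 nm.

14.6 nm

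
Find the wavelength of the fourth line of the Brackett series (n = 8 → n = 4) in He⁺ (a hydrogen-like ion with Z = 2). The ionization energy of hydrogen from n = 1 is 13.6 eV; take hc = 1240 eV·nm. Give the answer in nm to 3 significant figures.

The Brackett series terminates on n_f = 4; the fourth line has n_i = 4+4 = 8.
ΔE = 54.40 × (1/4² − 1/8²) = 2.550 eV.
λ = 1240 / 2.550 = 486 nm.

486 nm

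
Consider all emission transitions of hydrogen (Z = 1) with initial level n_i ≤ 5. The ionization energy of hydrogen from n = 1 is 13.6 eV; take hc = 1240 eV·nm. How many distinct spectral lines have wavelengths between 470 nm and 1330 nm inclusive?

Enumerate all n_i → n_f pairs with 1 ≤ n_f < n_i ≤ 5 and compute λ = 1240 / [13.6·1·(1/n_f² − 1/n_i²)].
Lines falling in [470, 1330] nm: 4→2 (486.3 nm), 3→2 (656.5 nm), 5→3 (1282 nm).

3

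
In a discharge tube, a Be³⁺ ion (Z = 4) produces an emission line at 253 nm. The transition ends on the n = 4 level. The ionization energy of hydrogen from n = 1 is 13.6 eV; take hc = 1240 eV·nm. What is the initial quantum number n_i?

The photon energy is ΔE = hc/λ = 1240 / 253 = 4.901 eV.
With Z = 4, ΔE = 217.6 × (1/n_f² − 1/n_i²), so 1/n_f² − 1/n_i² = 0.02252.
With n_f = 4: 1/n_i² = 1/16 − 0.02252 = 0.03998, so n_i ≈ 5.00.

n_i = 5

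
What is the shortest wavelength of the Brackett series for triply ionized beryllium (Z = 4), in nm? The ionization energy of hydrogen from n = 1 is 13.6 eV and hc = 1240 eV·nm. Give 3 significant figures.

The Brackett series has lower level n_f = 4; the series limit corresponds to n_i → ∞.
ΔE_max = 13.6 × 16 / 4² = 13.60 eV.
λ_min = 1240 / 13.60 = 91.2 nm.

91.2 nm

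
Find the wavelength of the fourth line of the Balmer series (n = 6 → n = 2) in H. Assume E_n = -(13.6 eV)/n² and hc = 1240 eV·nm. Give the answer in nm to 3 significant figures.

410 nm

The Balmer series terminates on n_f = 2; the fourth line has n_i = 2+4 = 6.
ΔE = 13.60 × (1/2² − 1/6²) = 3.022 eV.
λ = 1240 / 3.022 = 410 nm.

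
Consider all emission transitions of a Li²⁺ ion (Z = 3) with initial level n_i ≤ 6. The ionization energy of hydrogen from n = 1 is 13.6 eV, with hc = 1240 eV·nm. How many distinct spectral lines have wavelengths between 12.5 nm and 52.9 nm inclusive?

3

Enumerate all n_i → n_f pairs with 1 ≤ n_f < n_i ≤ 6 and compute λ = 1240 / [13.6·9·(1/n_f² − 1/n_i²)].
Lines falling in [12.5, 52.9] nm: 2→1 (13.51 nm), 6→2 (45.59 nm), 5→2 (48.24 nm).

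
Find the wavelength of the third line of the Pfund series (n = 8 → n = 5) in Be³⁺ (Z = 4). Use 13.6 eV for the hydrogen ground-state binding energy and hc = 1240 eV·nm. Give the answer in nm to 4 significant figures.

The Pfund series terminates on n_f = 5; the third line has n_i = 5+3 = 8.
ΔE = 217.6 × (1/5² − 1/8²) = 5.304 eV.
λ = 1240 / 5.304 = 233.8 nm.

233.8 nm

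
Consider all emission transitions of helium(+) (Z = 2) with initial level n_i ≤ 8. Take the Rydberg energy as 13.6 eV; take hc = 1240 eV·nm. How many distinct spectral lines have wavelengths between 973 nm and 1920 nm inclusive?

Enumerate all n_i → n_f pairs with 1 ≤ n_f < n_i ≤ 8 and compute λ = 1240 / [13.6·4·(1/n_f² − 1/n_i²)].
Lines falling in [973, 1920] nm: 5→4 (1013 nm), 7→5 (1163 nm), 6→5 (1865 nm), 8→6 (1876 nm).

4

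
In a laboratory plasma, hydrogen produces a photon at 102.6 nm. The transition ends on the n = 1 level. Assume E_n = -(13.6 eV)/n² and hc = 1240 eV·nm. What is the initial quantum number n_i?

The photon energy is ΔE = hc/λ = 1240 / 102.6 = 12.09 eV.
With Z = 1, ΔE = 13.60 × (1/n_f² − 1/n_i²), so 1/n_f² − 1/n_i² = 0.8887.
With n_f = 1: 1/n_i² = 1/1 − 0.8887 = 0.1113, so n_i ≈ 3.00.

n_i = 3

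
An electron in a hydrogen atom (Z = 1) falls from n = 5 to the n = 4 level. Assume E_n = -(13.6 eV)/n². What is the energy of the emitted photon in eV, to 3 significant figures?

E_5 = −13.60/25 = −0.5440 eV and E_4 = −13.60/16 = −0.8500 eV.
The photon energy is |E_5 − E_4| = 0.306 eV.

0.306 eV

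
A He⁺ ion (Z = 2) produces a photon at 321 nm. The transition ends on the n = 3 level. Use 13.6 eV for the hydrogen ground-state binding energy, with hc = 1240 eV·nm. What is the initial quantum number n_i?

The photon energy is ΔE = hc/λ = 1240 / 321 = 3.863 eV.
With Z = 2, ΔE = 54.40 × (1/n_f² − 1/n_i²), so 1/n_f² − 1/n_i² = 0.07101.
With n_f = 3: 1/n_i² = 1/9 − 0.07101 = 0.04010, so n_i ≈ 4.99.

n_i = 5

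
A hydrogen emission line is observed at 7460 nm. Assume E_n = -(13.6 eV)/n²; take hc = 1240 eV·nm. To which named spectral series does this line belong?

Pfund

ΔE = 1240/7460 = 0.1662 eV.
This matches 13.6 × (1/5² − 1/6²), so n_f = 5: the Pfund series.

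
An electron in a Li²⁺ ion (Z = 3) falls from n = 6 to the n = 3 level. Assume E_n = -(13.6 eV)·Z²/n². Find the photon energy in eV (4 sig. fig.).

10.20 eV

The Bohr energies scale as Z², so for Z = 3: E_n = −122.4/n² eV.
E_6 = −122.4/36 = −3.400 eV and E_3 = −122.4/9 = −13.60 eV.
The photon energy is |E_6 − E_3| = 10.20 eV.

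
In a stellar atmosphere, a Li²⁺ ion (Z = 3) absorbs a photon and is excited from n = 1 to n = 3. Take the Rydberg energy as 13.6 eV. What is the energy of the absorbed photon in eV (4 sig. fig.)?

108.8 eV

The Bohr energies scale as Z², so for Z = 3: E_n = −122.4/n² eV.
E_3 = −122.4/9 = −13.60 eV and E_1 = −122.4/1 = −122.4 eV.
The photon energy is |E_3 − E_1| = 108.8 eV.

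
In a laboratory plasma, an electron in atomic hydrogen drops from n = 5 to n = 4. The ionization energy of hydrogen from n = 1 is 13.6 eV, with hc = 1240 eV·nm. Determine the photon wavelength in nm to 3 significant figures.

ΔE = 13.60 × (1/4² − 1/5²) = 13.60 × 0.02250 = 0.3060 eV.
λ = hc/ΔE = 1240 / 0.3060 = 4050 nm.
This line belongs to the Brackett series.

4050 nm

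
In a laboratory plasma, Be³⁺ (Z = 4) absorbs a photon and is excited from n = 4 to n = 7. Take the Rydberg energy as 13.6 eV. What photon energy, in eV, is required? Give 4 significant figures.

9.159 eV

The Bohr energies scale as Z², so for Z = 4: E_n = −217.6/n² eV.
E_7 = −217.6/49 = −4.441 eV and E_4 = −217.6/16 = −13.60 eV.
The photon energy is |E_7 − E_4| = 9.159 eV.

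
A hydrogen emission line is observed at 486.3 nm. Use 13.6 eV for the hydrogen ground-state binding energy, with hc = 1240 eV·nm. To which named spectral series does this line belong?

ΔE = 1240/486.3 = 2.550 eV.
This matches 13.6 × (1/2² − 1/4²), so n_f = 2: the Balmer series.

Balmer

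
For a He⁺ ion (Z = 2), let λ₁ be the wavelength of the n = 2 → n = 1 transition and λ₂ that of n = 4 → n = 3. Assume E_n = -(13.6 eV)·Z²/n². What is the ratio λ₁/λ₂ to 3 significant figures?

0.0648

λ ∝ 1/ΔE ∝ 1/(1/n_f² − 1/n_i²), and the Z² and hc factors cancel in the ratio.
λ₁/λ₂ = (1/3² − 1/4²)/(1/1² − 1/2²) = 0.04861/0.7500 = 0.0648.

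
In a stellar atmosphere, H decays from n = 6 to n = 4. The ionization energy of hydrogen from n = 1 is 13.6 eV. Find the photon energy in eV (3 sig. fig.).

0.472 eV

E_6 = −13.60/36 = −0.3778 eV and E_4 = −13.60/16 = −0.8500 eV.
The photon energy is |E_6 − E_4| = 0.472 eV.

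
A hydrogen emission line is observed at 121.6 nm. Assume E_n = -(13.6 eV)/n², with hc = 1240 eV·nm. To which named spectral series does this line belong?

Lyman

ΔE = 1240/121.6 = 10.20 eV.
This matches 13.6 × (1/1² − 1/2²), so n_f = 1: the Lyman series.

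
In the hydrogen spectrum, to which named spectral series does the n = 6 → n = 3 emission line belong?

Paschen

The series is set by the lower level: n_f = 3 is the Paschen series.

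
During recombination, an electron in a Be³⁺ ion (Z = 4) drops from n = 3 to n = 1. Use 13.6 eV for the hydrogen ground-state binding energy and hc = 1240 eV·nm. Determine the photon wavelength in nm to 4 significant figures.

For Z = 4 the level energies scale as Z², so the effective Rydberg energy is 13.6 × 16 = 217.6 eV.
ΔE = 217.6 × (1/1² − 1/3²) = 217.6 × 0.8889 = 193.4 eV.
λ = hc/ΔE = 1240 / 193.4 = 6.411 nm.

6.411 nm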